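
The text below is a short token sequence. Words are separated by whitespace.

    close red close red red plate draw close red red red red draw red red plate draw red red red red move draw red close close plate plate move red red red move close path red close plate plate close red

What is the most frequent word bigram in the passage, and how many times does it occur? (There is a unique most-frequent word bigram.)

Bigram frequencies (highest first):
  red red: 10
  close red: 4
  red close: 3
  draw red: 3
  red plate: 2
  plate draw: 2
  … (13 more, each ≤ 2)

"red red", 10 times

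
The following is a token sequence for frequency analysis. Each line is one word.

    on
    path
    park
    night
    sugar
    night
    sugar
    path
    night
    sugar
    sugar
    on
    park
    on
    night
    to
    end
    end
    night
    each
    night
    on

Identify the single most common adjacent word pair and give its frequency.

Bigram frequencies (highest first):
  night sugar: 3
  on path: 1
  path park: 1
  park night: 1
  sugar night: 1
  sugar path: 1
  … (13 more, each ≤ 1)

"night sugar", 3 times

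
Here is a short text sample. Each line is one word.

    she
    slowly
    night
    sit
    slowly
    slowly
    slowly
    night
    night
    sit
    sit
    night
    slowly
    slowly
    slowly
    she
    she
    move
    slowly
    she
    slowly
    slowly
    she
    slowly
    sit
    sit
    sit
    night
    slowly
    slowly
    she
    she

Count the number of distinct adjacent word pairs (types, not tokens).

14

32 tokens → 31 bigram windows in total.
Repeated bigrams (each contributes count−1 duplicates):
  slowly slowly: 6
  slowly she: 4
  she slowly: 3
  sit sit: 3
  night sit: 2
  night slowly: 2
  she she: 2
  sit night: 2
  … (1 more repeated)
17 duplicate windows → 31 − 17 = 14 distinct.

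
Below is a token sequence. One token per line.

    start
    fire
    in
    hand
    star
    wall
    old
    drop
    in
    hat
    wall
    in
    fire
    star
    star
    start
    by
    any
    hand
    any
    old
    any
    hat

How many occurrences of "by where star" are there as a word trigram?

Scanning the 21 overlapping trigram windows for "by where star":
  (none found)

0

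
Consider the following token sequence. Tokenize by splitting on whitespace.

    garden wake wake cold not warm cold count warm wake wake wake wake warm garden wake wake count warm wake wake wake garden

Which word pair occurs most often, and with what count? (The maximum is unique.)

Bigram frequencies (highest first):
  wake wake: 7
  garden wake: 2
  count warm: 2
  warm wake: 2
  wake cold: 1
  cold not: 1
  … (7 more, each ≤ 1)

"wake wake", 7 times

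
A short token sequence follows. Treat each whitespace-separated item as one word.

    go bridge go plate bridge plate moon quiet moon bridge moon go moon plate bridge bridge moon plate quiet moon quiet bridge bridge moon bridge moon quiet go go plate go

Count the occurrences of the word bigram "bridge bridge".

Scanning the 30 overlapping bigram windows for "bridge bridge":
  position 15–16: bridge bridge
  position 22–23: bridge bridge

2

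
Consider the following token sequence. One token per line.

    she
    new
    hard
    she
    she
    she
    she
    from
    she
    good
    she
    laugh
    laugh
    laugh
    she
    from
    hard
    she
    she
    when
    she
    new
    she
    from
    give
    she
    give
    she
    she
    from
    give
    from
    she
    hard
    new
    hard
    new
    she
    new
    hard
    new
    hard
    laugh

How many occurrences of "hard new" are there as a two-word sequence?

Scanning the 42 overlapping bigram windows for "hard new":
  position 34–35: hard new
  position 36–37: hard new
  position 40–41: hard new

3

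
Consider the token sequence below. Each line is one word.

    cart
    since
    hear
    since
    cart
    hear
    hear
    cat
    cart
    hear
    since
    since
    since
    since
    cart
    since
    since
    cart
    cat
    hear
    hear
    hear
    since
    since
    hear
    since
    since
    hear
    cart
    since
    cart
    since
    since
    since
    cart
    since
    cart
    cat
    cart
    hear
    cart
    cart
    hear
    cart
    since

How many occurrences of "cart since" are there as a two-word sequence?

6

Scanning the 44 overlapping bigram windows for "cart since":
  position 1–2: cart since
  position 15–16: cart since
  position 29–30: cart since
  position 31–32: cart since
  position 35–36: cart since
  position 44–45: cart since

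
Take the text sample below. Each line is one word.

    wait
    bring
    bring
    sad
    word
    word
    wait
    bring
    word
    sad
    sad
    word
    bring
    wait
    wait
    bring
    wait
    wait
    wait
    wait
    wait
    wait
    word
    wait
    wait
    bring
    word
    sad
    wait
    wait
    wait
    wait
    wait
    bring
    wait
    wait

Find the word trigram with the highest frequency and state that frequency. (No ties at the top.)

"wait wait wait", 7 times

Trigram frequencies (highest first):
  wait wait wait: 7
  bring wait wait: 3
  wait wait bring: 3
  wait bring word: 2
  bring word sad: 2
  wait bring wait: 2
  … (15 more, each ≤ 1)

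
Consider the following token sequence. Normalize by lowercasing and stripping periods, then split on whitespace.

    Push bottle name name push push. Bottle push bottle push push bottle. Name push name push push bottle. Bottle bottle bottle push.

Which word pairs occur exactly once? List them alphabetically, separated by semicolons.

Bigram counts meeting the condition (exactly once):
  name name: 1
  push name: 1

name name; push name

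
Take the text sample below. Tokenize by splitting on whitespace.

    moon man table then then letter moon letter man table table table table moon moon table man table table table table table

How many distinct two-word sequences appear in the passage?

22 tokens → 21 bigram windows in total.
Repeated bigrams (each contributes count−1 duplicates):
  table table: 7
  man table: 3
8 duplicate windows → 21 − 8 = 13 distinct.

13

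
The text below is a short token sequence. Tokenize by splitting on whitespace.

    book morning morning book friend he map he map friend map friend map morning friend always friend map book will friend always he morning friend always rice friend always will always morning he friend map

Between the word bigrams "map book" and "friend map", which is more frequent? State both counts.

"map book": 1 occurrence
"friend map": 4 occurrences

"friend map" (4 vs 1)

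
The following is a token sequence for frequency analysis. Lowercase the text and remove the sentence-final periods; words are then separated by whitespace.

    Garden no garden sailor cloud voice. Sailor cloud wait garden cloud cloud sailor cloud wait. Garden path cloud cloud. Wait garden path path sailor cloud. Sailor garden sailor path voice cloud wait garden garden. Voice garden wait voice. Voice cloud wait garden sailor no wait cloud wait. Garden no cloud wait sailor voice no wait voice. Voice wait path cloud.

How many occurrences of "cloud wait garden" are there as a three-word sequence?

Scanning the 58 overlapping trigram windows for "cloud wait garden":
  position 8–10: cloud wait garden
  position 14–16: cloud wait garden
  position 19–21: cloud wait garden
  position 31–33: cloud wait garden
  position 40–42: cloud wait garden
  position 46–48: cloud wait garden

6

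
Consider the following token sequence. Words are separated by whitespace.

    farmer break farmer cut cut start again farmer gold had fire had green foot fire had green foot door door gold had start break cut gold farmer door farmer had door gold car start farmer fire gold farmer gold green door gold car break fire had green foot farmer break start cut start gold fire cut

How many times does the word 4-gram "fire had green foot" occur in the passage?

3

Scanning the 53 overlapping 4-gram windows for "fire had green foot":
  position 11–14: fire had green foot
  position 15–18: fire had green foot
  position 45–48: fire had green foot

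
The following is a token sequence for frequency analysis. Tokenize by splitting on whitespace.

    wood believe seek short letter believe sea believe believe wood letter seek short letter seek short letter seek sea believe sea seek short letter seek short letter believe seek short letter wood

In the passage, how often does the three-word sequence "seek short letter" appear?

Scanning the 30 overlapping trigram windows for "seek short letter":
  position 3–5: seek short letter
  position 12–14: seek short letter
  position 15–17: seek short letter
  position 22–24: seek short letter
  position 25–27: seek short letter
  position 29–31: seek short letter

6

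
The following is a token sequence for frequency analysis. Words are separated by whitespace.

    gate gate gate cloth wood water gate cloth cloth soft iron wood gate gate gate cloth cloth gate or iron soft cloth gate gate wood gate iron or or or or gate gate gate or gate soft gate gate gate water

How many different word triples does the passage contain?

41 tokens → 39 trigram windows in total.
Repeated trigrams (each contributes count−1 duplicates):
  gate gate gate: 4
  gate cloth cloth: 2
  gate gate cloth: 2
  or or or: 2
6 duplicate windows → 39 − 6 = 33 distinct.

33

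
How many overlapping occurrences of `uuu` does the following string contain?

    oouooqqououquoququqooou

0

Sliding a length-3 window over the 23 characters (21 positions):
  (no match at any position)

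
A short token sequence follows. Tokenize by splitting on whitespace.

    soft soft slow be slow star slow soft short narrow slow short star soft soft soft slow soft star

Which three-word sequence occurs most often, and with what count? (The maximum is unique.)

"soft soft slow", 2 times

Trigram frequencies (highest first):
  soft soft slow: 2
  soft slow be: 1
  slow be slow: 1
  be slow star: 1
  slow star slow: 1
  star slow soft: 1
  … (10 more, each ≤ 1)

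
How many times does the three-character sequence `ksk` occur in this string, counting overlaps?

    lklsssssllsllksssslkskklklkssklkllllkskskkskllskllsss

Sliding a length-3 window over the 53 characters (51 positions):
  position 20–22: ksk
  position 37–39: ksk
  position 39–41: ksk
  position 42–44: ksk

4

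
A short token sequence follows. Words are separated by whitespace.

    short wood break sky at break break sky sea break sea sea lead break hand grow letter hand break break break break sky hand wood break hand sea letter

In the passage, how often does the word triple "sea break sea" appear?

Scanning the 27 overlapping trigram windows for "sea break sea":
  position 9–11: sea break sea

1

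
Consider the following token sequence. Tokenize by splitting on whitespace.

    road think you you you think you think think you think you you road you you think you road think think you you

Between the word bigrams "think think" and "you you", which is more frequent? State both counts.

"you you" (5 vs 2)

"think think": 2 occurrences
"you you": 5 occurrences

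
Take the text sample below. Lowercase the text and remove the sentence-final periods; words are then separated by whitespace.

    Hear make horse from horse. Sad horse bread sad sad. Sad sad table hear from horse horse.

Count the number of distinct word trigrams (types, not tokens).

17 tokens → 15 trigram windows in total.
Repeated trigrams (each contributes count−1 duplicates):
  sad sad sad: 2
1 duplicate windows → 15 − 1 = 14 distinct.

14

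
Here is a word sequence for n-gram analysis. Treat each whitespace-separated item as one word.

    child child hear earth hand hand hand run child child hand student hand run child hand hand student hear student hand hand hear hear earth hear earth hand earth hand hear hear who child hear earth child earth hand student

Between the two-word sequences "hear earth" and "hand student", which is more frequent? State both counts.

"hear earth" (4 vs 3)

"hear earth": 4 occurrences
"hand student": 3 occurrences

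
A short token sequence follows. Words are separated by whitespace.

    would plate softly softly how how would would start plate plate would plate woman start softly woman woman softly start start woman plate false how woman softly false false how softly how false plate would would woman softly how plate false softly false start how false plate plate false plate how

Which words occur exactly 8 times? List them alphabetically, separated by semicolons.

Unigram counts meeting the condition (exactly 8 times):
  false: 8
  how: 8
  softly: 8

false; how; softly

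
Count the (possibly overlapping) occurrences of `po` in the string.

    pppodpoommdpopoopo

Sliding a length-2 window over the 18 characters (17 positions):
  position 3–4: po
  position 6–7: po
  position 12–13: po
  position 14–15: po
  position 17–18: po

5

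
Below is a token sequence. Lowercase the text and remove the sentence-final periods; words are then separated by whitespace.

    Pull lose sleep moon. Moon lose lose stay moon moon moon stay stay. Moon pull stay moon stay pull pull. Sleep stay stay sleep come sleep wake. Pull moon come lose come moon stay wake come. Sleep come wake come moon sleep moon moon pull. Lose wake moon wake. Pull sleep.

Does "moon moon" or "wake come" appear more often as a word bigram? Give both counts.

"moon moon" (4 vs 2)

"moon moon": 4 occurrences
"wake come": 2 occurrences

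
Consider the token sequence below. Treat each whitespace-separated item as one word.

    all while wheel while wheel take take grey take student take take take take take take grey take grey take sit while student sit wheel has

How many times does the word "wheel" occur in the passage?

3

Scanning the 26 tokens for "wheel":
  position 3: wheel
  position 5: wheel
  position 25: wheel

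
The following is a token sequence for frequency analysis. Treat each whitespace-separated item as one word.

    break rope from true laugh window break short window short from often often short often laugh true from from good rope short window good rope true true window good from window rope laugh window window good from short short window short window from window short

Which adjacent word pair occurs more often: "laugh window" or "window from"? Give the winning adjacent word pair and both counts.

"laugh window" (2 vs 1)

"laugh window": 2 occurrences
"window from": 1 occurrence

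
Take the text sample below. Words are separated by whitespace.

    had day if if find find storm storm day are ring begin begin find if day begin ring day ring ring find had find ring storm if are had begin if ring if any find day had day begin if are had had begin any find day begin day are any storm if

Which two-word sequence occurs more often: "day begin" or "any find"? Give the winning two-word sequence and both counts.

"day begin": 3 occurrences
"any find": 2 occurrences

"day begin" (3 vs 2)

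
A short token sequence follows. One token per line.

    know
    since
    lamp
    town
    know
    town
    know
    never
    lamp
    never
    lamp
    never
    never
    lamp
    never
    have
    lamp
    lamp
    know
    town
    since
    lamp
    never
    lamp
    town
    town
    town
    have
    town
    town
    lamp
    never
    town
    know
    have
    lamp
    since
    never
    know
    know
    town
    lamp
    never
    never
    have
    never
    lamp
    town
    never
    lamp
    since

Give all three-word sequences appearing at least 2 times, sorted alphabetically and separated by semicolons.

Trigram counts meeting the condition (at least 2 times):
  lamp never lamp: 2
  lamp never never: 2
  never lamp never: 3
  never lamp town: 2
  town lamp never: 2

lamp never lamp; lamp never never; never lamp never; never lamp town; town lamp never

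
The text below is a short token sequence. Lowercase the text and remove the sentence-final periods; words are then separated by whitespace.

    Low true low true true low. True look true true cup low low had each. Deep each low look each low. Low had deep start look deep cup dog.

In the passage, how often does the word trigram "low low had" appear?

Scanning the 27 overlapping trigram windows for "low low had":
  position 12–14: low low had
  position 21–23: low low had

2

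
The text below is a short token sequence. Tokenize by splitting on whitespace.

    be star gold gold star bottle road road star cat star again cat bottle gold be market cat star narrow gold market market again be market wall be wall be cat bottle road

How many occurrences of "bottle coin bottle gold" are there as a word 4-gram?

Scanning the 30 overlapping 4-gram windows for "bottle coin bottle gold":
  (none found)

0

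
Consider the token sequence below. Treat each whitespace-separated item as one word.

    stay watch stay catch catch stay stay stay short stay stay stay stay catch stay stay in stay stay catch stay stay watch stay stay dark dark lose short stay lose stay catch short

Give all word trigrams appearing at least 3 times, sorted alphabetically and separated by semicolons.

Trigram counts meeting the condition (at least 3 times):
  catch stay stay: 3
  stay stay stay: 3

catch stay stay; stay stay stay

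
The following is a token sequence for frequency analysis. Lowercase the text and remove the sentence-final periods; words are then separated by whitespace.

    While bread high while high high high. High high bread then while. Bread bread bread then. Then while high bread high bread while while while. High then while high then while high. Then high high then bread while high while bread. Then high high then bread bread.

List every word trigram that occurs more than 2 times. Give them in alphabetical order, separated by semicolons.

high high high; then while high; while high then

Trigram counts meeting the condition (more than 2 times):
  high high high: 3
  then while high: 3
  while high then: 3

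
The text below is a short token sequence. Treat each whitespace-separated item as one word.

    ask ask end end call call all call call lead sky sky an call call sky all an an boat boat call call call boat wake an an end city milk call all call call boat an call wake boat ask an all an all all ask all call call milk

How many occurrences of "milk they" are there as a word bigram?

0

Scanning the 50 overlapping bigram windows for "milk they":
  (none found)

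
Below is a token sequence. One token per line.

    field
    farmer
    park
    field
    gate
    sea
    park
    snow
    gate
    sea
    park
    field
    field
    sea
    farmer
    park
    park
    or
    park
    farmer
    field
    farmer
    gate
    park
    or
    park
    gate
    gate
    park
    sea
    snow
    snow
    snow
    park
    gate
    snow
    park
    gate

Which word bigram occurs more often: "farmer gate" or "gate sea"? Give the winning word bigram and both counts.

"gate sea" (2 vs 1)

"farmer gate": 1 occurrence
"gate sea": 2 occurrences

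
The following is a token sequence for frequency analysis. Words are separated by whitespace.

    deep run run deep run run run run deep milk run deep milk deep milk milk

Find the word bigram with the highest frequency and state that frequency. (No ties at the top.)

Bigram frequencies (highest first):
  run run: 4
  run deep: 3
  deep milk: 3
  deep run: 2
  milk run: 1
  milk deep: 1
  … (1 more, each ≤ 1)

"run run", 4 times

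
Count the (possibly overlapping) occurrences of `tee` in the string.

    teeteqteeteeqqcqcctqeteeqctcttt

Sliding a length-3 window over the 31 characters (29 positions):
  position 1–3: tee
  position 7–9: tee
  position 10–12: tee
  position 22–24: tee

4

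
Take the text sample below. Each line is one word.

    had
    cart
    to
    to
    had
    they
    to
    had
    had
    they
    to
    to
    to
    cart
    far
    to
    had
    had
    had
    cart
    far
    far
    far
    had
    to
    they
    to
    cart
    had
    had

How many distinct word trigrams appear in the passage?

26

30 tokens → 28 trigram windows in total.
Repeated trigrams (each contributes count−1 duplicates):
  had they to: 2
  to had had: 2
2 duplicate windows → 28 − 2 = 26 distinct.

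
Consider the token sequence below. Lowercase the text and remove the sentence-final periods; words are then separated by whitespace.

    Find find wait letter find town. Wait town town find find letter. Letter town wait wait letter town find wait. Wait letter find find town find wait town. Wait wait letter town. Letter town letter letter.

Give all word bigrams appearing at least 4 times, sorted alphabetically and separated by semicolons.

letter town; wait letter

Bigram counts meeting the condition (at least 4 times):
  letter town: 4
  wait letter: 4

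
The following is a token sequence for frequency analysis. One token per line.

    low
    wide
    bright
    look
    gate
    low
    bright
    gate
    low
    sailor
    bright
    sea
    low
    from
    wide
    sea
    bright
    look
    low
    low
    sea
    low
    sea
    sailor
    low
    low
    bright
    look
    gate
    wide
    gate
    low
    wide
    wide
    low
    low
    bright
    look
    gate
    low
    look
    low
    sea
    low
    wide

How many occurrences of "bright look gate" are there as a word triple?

Scanning the 43 overlapping trigram windows for "bright look gate":
  position 3–5: bright look gate
  position 27–29: bright look gate
  position 37–39: bright look gate

3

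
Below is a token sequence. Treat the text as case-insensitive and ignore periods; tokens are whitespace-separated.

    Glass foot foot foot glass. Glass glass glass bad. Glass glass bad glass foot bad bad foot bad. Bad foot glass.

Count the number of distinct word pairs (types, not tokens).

21 tokens → 20 bigram windows in total.
Repeated bigrams (each contributes count−1 duplicates):
  glass glass: 4
  bad bad: 2
  bad foot: 2
  bad glass: 2
  foot bad: 2
  foot foot: 2
  foot glass: 2
  glass bad: 2
  … (1 more repeated)
11 duplicate windows → 20 − 11 = 9 distinct.

9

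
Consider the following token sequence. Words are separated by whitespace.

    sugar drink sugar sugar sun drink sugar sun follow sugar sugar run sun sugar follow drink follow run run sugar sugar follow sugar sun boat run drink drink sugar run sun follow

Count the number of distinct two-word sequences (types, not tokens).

32 tokens → 31 bigram windows in total.
Repeated bigrams (each contributes count−1 duplicates):
  drink sugar: 3
  sugar sugar: 3
  sugar sun: 3
  follow sugar: 2
  run sun: 2
  sugar follow: 2
  sugar run: 2
  sun follow: 2
11 duplicate windows → 31 − 11 = 20 distinct.

20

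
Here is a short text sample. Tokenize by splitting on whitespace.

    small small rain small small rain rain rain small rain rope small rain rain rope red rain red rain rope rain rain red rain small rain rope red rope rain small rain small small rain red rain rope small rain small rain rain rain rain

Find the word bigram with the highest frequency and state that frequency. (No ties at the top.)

"small rain", 9 times

Bigram frequencies (highest first):
  small rain: 9
  rain rain: 7
  rain small: 6
  rain rope: 5
  red rain: 4
  small small: 3
  … (5 more, each ≤ 3)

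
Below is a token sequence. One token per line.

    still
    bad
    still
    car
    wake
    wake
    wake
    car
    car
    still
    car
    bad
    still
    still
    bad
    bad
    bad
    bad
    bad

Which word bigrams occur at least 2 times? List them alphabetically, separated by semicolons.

Bigram counts meeting the condition (at least 2 times):
  bad bad: 4
  bad still: 2
  still bad: 2
  still car: 2
  wake wake: 2

bad bad; bad still; still bad; still car; wake wake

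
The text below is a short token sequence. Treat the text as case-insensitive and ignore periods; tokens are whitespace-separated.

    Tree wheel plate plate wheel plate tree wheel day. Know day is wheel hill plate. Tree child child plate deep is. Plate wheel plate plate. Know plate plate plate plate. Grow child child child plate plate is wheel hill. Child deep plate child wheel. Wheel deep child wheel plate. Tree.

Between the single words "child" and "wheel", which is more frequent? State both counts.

"child": 8 occurrences
"wheel": 9 occurrences

"wheel" (9 vs 8)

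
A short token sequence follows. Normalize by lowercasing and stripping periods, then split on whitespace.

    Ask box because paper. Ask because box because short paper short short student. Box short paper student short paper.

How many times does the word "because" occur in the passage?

Scanning the 19 tokens for "because":
  position 3: because
  position 6: because
  position 8: because

3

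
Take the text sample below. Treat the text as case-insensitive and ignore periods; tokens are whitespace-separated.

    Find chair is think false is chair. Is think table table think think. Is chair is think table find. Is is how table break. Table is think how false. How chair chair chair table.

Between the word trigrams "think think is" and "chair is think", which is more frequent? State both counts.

"chair is think" (3 vs 1)

"think think is": 1 occurrence
"chair is think": 3 occurrences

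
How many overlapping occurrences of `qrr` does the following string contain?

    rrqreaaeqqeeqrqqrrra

Sliding a length-3 window over the 20 characters (18 positions):
  position 16–18: qrr

1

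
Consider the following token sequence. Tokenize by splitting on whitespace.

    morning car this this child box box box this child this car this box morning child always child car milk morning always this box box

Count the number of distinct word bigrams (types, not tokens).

25 tokens → 24 bigram windows in total.
Repeated bigrams (each contributes count−1 duplicates):
  box box: 3
  car this: 2
  this box: 2
  this child: 2
5 duplicate windows → 24 − 5 = 19 distinct.

19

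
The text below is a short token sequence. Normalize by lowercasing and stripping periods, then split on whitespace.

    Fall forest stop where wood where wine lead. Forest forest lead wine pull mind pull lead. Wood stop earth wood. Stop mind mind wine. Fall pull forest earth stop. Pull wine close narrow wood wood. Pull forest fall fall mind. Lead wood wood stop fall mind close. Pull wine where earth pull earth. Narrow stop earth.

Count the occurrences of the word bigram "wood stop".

Scanning the 55 overlapping bigram windows for "wood stop":
  position 17–18: wood stop
  position 20–21: wood stop
  position 43–44: wood stop

3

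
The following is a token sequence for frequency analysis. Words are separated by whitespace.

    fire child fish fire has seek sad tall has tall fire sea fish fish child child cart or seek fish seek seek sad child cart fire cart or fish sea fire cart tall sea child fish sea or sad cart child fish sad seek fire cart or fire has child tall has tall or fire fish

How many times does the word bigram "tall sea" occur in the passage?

1

Scanning the 55 overlapping bigram windows for "tall sea":
  position 33–34: tall sea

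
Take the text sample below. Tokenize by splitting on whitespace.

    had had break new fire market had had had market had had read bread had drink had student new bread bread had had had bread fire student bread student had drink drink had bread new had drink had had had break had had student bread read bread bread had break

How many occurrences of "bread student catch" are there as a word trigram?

0

Scanning the 48 overlapping trigram windows for "bread student catch":
  (none found)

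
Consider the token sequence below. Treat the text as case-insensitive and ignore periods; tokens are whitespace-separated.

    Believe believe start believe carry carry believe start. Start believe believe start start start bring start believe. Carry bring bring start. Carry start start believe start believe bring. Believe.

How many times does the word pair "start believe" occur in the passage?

Scanning the 28 overlapping bigram windows for "start believe":
  position 3–4: start believe
  position 9–10: start believe
  position 16–17: start believe
  position 24–25: start believe
  position 26–27: start believe

5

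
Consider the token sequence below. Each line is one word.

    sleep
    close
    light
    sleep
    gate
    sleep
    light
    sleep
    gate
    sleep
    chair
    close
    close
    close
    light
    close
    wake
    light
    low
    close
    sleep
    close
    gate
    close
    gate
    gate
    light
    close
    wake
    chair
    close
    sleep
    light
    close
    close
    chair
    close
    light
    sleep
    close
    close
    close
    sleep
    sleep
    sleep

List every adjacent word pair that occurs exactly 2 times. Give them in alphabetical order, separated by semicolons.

close gate; close wake; gate sleep; sleep gate; sleep light; sleep sleep

Bigram counts meeting the condition (exactly 2 times):
  close gate: 2
  close wake: 2
  gate sleep: 2
  sleep gate: 2
  sleep light: 2
  sleep sleep: 2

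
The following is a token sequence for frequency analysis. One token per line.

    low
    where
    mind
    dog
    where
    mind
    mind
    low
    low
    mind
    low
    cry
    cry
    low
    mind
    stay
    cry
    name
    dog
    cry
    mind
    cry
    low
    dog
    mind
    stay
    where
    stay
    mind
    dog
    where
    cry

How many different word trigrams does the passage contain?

32 tokens → 30 trigram windows in total.
Repeated trigrams (each contributes count−1 duplicates):
  mind dog where: 2
1 duplicate windows → 30 − 1 = 29 distinct.

29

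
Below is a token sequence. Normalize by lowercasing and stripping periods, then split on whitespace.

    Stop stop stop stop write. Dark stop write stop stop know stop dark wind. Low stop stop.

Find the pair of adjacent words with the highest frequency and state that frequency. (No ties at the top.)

Bigram frequencies (highest first):
  stop stop: 5
  stop write: 2
  write dark: 1
  dark stop: 1
  write stop: 1
  stop know: 1
  … (5 more, each ≤ 1)

"stop stop", 5 times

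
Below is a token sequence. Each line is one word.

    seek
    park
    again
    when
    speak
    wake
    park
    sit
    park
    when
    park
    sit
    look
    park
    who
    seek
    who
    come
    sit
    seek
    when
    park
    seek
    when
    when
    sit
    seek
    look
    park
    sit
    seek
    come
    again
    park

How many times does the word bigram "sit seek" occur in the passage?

3

Scanning the 33 overlapping bigram windows for "sit seek":
  position 19–20: sit seek
  position 26–27: sit seek
  position 30–31: sit seek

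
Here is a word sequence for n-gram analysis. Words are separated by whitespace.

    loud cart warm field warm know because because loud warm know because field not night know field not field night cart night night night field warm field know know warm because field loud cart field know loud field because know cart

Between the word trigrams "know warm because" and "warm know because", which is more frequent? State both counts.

"warm know because" (2 vs 1)

"know warm because": 1 occurrence
"warm know because": 2 occurrences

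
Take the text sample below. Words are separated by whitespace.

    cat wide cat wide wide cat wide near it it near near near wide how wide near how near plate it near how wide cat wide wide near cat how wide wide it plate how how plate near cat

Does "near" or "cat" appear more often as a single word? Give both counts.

"near" (9 vs 6)

"near": 9 occurrences
"cat": 6 occurrences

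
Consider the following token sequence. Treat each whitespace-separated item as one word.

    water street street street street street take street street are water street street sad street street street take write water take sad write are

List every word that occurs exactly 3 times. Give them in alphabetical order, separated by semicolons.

take; water

Unigram counts meeting the condition (exactly 3 times):
  take: 3
  water: 3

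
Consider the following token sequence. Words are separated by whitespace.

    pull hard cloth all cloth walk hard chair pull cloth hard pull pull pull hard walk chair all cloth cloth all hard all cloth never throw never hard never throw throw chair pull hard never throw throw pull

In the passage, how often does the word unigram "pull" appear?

Scanning the 38 tokens for "pull":
  position 1: pull
  position 9: pull
  position 12: pull
  position 13: pull
  position 14: pull
  position 33: pull
  position 38: pull

7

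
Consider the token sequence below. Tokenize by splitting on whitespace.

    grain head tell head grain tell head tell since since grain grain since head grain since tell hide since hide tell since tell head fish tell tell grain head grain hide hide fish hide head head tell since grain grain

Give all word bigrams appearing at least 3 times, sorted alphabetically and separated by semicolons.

head grain; head tell; tell head; tell since

Bigram counts meeting the condition (at least 3 times):
  head grain: 3
  head tell: 3
  tell head: 3
  tell since: 3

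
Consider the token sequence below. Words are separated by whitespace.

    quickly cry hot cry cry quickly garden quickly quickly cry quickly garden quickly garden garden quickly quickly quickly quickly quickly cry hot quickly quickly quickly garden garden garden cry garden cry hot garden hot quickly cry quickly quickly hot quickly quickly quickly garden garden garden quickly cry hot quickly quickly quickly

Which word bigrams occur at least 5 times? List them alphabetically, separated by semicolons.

garden garden; quickly cry; quickly garden; quickly quickly

Bigram counts meeting the condition (at least 5 times):
  garden garden: 5
  quickly cry: 5
  quickly garden: 5
  quickly quickly: 12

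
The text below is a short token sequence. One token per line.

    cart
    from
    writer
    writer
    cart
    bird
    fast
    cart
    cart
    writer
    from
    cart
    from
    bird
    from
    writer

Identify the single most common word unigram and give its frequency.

"cart", 5 times

Unigram frequencies (highest first):
  cart: 5
  from: 4
  writer: 4
  bird: 2
  fast: 1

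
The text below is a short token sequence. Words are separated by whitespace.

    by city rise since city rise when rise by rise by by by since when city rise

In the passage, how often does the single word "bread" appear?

0

Scanning the 17 tokens for "bread":
  (none found)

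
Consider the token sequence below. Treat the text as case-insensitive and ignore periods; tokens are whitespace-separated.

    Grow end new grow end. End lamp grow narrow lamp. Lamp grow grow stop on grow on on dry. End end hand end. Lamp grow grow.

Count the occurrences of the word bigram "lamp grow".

Scanning the 25 overlapping bigram windows for "lamp grow":
  position 7–8: lamp grow
  position 11–12: lamp grow
  position 24–25: lamp grow

3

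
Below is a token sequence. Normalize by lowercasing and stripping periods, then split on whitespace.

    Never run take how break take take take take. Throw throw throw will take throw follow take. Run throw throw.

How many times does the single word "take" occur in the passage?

7

Scanning the 20 tokens for "take":
  position 3: take
  position 6: take
  position 7: take
  position 8: take
  position 9: take
  position 14: take
  position 17: take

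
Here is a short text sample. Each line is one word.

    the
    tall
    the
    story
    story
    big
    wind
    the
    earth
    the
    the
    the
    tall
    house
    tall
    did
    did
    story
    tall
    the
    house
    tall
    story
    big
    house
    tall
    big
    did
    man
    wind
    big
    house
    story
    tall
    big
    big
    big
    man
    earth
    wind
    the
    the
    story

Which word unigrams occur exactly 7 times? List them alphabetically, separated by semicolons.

Unigram counts meeting the condition (exactly 7 times):
  big: 7
  tall: 7

big; tall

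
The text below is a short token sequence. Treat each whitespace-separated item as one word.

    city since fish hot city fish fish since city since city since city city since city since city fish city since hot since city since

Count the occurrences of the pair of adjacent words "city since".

7

Scanning the 24 overlapping bigram windows for "city since":
  position 1–2: city since
  position 9–10: city since
  position 11–12: city since
  position 14–15: city since
  position 16–17: city since
  position 20–21: city since
  position 24–25: city since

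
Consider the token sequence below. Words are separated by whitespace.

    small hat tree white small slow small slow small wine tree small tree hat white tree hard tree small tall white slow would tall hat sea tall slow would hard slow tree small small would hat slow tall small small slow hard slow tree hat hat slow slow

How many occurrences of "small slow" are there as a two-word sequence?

3

Scanning the 47 overlapping bigram windows for "small slow":
  position 5–6: small slow
  position 7–8: small slow
  position 40–41: small slow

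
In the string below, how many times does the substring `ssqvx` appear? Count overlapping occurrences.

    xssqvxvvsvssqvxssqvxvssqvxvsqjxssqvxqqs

5

Sliding a length-5 window over the 39 characters (35 positions):
  position 2–6: ssqvx
  position 11–15: ssqvx
  position 16–20: ssqvx
  position 22–26: ssqvx
  position 32–36: ssqvx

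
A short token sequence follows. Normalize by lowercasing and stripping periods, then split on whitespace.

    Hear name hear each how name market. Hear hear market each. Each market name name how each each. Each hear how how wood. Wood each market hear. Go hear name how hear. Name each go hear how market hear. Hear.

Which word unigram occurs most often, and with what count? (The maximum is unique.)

Unigram frequencies (highest first):
  hear: 11
  each: 8
  name: 6
  how: 6
  market: 5
  wood: 2
  … (1 more, each ≤ 2)

"hear", 11 times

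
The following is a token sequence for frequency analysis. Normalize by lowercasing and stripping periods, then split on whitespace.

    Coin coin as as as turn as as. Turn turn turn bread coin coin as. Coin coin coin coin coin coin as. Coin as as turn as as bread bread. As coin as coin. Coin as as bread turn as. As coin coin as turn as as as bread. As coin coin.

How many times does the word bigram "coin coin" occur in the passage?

10

Scanning the 51 overlapping bigram windows for "coin coin":
  position 1–2: coin coin
  position 13–14: coin coin
  position 16–17: coin coin
  position 17–18: coin coin
  position 18–19: coin coin
  position 19–20: coin coin
  position 20–21: coin coin
  position 34–35: coin coin
  position 42–43: coin coin
  position 51–52: coin coin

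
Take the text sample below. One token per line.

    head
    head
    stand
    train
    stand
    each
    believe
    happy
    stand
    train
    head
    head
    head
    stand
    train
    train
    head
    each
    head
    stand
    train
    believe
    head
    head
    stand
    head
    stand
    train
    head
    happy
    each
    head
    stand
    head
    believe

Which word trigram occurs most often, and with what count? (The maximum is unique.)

Trigram frequencies (highest first):
  head stand train: 4
  head head stand: 3
  stand train head: 2
  each head stand: 2
  head stand head: 2
  stand train stand: 1
  … (19 more, each ≤ 1)

"head stand train", 4 times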